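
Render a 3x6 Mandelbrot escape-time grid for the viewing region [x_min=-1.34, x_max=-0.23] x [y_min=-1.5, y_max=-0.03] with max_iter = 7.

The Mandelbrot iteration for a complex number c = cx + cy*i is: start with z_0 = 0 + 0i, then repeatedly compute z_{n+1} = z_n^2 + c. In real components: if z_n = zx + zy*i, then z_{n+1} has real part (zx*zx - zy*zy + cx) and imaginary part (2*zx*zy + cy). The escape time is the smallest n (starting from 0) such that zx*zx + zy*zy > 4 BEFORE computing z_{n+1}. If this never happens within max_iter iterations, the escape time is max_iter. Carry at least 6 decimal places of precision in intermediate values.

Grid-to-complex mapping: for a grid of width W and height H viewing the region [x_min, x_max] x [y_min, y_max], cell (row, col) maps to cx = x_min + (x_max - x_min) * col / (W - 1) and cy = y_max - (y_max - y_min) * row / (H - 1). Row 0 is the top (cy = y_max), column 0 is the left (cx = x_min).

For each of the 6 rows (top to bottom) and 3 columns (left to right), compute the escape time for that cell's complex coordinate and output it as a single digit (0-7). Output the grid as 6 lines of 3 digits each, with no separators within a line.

(row=0, col=0): c = -1.3400 + -0.0300i → escape time 7
(row=0, col=1): c = -0.7850 + -0.0300i → escape time 7
(row=0, col=2): c = -0.2300 + -0.0300i → escape time 7
(row=1, col=0): c = -1.3400 + -0.3240i → escape time 6
(row=1, col=1): c = -0.7850 + -0.3240i → escape time 7
(row=1, col=2): c = -0.2300 + -0.3240i → escape time 7
(row=2, col=0): c = -1.3400 + -0.6180i → escape time 3
(row=2, col=1): c = -0.7850 + -0.6180i → escape time 5
(row=2, col=2): c = -0.2300 + -0.6180i → escape time 7
(row=3, col=0): c = -1.3400 + -0.9120i → escape time 3
(row=3, col=1): c = -0.7850 + -0.9120i → escape time 4
(row=3, col=2): c = -0.2300 + -0.9120i → escape time 7
(row=4, col=0): c = -1.3400 + -1.2060i → escape time 2
(row=4, col=1): c = -0.7850 + -1.2060i → escape time 3
(row=4, col=2): c = -0.2300 + -1.2060i → escape time 3
(row=5, col=0): c = -1.3400 + -1.5000i → escape time 1
(row=5, col=1): c = -0.7850 + -1.5000i → escape time 2
(row=5, col=2): c = -0.2300 + -1.5000i → escape time 2

Answer: 777
677
357
347
233
122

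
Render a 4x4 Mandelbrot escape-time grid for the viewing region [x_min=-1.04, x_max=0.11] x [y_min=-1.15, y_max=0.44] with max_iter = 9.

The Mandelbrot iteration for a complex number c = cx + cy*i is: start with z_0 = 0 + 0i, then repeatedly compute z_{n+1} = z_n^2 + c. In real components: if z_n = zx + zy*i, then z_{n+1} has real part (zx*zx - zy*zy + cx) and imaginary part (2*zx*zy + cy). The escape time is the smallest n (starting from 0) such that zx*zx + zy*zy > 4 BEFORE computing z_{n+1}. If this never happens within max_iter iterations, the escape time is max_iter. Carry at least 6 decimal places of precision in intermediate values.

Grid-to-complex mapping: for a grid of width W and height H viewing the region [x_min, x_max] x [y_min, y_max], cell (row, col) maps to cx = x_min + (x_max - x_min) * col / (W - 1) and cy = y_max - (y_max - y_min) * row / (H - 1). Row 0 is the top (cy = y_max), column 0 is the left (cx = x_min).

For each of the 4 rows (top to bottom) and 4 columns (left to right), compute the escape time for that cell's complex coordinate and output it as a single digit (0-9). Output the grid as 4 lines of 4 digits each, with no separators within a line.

Answer: 5999
9999
4799
3343

Derivation:
(row=0, col=0): c = -1.0400 + 0.4400i → escape time 5
(row=0, col=1): c = -0.6567 + 0.4400i → escape time 9
(row=0, col=2): c = -0.2733 + 0.4400i → escape time 9
(row=0, col=3): c = 0.1100 + 0.4400i → escape time 9
(row=1, col=0): c = -1.0400 + -0.0900i → escape time 9
(row=1, col=1): c = -0.6567 + -0.0900i → escape time 9
(row=1, col=2): c = -0.2733 + -0.0900i → escape time 9
(row=1, col=3): c = 0.1100 + -0.0900i → escape time 9
(row=2, col=0): c = -1.0400 + -0.6200i → escape time 4
(row=2, col=1): c = -0.6567 + -0.6200i → escape time 7
(row=2, col=2): c = -0.2733 + -0.6200i → escape time 9
(row=2, col=3): c = 0.1100 + -0.6200i → escape time 9
(row=3, col=0): c = -1.0400 + -1.1500i → escape time 3
(row=3, col=1): c = -0.6567 + -1.1500i → escape time 3
(row=3, col=2): c = -0.2733 + -1.1500i → escape time 4
(row=3, col=3): c = 0.1100 + -1.1500i → escape time 3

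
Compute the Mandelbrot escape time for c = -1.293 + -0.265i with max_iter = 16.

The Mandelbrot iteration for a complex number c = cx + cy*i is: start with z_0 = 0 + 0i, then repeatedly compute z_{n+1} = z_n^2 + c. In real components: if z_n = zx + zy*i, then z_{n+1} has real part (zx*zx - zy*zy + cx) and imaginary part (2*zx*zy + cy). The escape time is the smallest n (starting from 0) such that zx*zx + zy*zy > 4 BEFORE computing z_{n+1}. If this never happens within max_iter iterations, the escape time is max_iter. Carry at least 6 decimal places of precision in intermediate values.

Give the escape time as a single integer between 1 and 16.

z_0 = 0 + 0i, c = -1.2930 + -0.2650i
Iter 1: z = -1.2930 + -0.2650i, |z|^2 = 1.7421
Iter 2: z = 0.3086 + 0.4203i, |z|^2 = 0.2719
Iter 3: z = -1.3744 + -0.0056i, |z|^2 = 1.8890
Iter 4: z = 0.5959 + -0.2497i, |z|^2 = 0.4175
Iter 5: z = -1.0002 + -0.5626i, |z|^2 = 1.3169
Iter 6: z = -0.6091 + 0.8604i, |z|^2 = 1.1112
Iter 7: z = -1.6623 + -1.3131i, |z|^2 = 4.4873
Escaped at iteration 7

Answer: 7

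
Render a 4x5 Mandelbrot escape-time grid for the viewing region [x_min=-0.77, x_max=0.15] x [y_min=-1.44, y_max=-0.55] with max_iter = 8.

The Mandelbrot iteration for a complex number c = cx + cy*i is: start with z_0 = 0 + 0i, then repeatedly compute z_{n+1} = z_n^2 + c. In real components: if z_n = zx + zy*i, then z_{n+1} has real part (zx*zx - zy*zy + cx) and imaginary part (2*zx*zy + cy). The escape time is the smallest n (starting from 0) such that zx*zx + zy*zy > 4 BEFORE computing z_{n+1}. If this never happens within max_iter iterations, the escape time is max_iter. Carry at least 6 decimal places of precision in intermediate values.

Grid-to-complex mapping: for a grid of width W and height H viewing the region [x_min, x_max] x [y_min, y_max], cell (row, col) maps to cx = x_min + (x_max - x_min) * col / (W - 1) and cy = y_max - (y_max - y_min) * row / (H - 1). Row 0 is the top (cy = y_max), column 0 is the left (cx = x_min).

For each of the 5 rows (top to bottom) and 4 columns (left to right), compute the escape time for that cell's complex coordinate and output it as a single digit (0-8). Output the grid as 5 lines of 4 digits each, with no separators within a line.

Answer: 6888
4686
3484
3332
2222

Derivation:
(row=0, col=0): c = -0.7700 + -0.5500i → escape time 6
(row=0, col=1): c = -0.4633 + -0.5500i → escape time 8
(row=0, col=2): c = -0.1567 + -0.5500i → escape time 8
(row=0, col=3): c = 0.1500 + -0.5500i → escape time 8
(row=1, col=0): c = -0.7700 + -0.7725i → escape time 4
(row=1, col=1): c = -0.4633 + -0.7725i → escape time 6
(row=1, col=2): c = -0.1567 + -0.7725i → escape time 8
(row=1, col=3): c = 0.1500 + -0.7725i → escape time 6
(row=2, col=0): c = -0.7700 + -0.9950i → escape time 3
(row=2, col=1): c = -0.4633 + -0.9950i → escape time 4
(row=2, col=2): c = -0.1567 + -0.9950i → escape time 8
(row=2, col=3): c = 0.1500 + -0.9950i → escape time 4
(row=3, col=0): c = -0.7700 + -1.2175i → escape time 3
(row=3, col=1): c = -0.4633 + -1.2175i → escape time 3
(row=3, col=2): c = -0.1567 + -1.2175i → escape time 3
(row=3, col=3): c = 0.1500 + -1.2175i → escape time 2
(row=4, col=0): c = -0.7700 + -1.4400i → escape time 2
(row=4, col=1): c = -0.4633 + -1.4400i → escape time 2
(row=4, col=2): c = -0.1567 + -1.4400i → escape time 2
(row=4, col=3): c = 0.1500 + -1.4400i → escape time 2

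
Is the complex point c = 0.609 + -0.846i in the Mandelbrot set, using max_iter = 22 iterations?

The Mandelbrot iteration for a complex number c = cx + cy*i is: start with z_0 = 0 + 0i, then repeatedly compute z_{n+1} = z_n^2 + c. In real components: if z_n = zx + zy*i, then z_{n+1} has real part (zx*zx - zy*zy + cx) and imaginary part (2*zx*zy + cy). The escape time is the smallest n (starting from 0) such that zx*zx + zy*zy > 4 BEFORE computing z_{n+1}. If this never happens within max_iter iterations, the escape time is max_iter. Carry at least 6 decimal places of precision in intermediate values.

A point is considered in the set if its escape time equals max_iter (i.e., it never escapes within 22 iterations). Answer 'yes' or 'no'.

z_0 = 0 + 0i, c = 0.6090 + -0.8460i
Iter 1: z = 0.6090 + -0.8460i, |z|^2 = 1.0866
Iter 2: z = 0.2642 + -1.8764i, |z|^2 = 3.5908
Iter 3: z = -2.8422 + -1.8374i, |z|^2 = 11.4540
Escaped at iteration 3

Answer: no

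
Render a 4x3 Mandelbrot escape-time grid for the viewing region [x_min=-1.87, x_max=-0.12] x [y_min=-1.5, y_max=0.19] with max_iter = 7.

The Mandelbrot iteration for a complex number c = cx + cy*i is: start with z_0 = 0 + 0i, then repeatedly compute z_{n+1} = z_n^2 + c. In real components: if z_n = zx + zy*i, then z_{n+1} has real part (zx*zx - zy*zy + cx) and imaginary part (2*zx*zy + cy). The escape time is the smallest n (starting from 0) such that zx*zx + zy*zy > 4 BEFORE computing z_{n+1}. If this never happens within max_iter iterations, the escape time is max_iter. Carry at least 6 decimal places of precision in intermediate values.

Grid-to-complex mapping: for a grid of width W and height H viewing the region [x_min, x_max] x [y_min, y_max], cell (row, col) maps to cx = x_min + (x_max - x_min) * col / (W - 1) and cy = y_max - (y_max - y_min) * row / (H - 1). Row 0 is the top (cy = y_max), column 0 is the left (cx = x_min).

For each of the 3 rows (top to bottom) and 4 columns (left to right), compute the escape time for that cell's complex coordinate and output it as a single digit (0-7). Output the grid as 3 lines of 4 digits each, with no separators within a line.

Answer: 4777
2367
1222

Derivation:
(row=0, col=0): c = -1.8700 + 0.1900i → escape time 4
(row=0, col=1): c = -1.2867 + 0.1900i → escape time 7
(row=0, col=2): c = -0.7033 + 0.1900i → escape time 7
(row=0, col=3): c = -0.1200 + 0.1900i → escape time 7
(row=1, col=0): c = -1.8700 + -0.6550i → escape time 2
(row=1, col=1): c = -1.2867 + -0.6550i → escape time 3
(row=1, col=2): c = -0.7033 + -0.6550i → escape time 6
(row=1, col=3): c = -0.1200 + -0.6550i → escape time 7
(row=2, col=0): c = -1.8700 + -1.5000i → escape time 1
(row=2, col=1): c = -1.2867 + -1.5000i → escape time 2
(row=2, col=2): c = -0.7033 + -1.5000i → escape time 2
(row=2, col=3): c = -0.1200 + -1.5000i → escape time 2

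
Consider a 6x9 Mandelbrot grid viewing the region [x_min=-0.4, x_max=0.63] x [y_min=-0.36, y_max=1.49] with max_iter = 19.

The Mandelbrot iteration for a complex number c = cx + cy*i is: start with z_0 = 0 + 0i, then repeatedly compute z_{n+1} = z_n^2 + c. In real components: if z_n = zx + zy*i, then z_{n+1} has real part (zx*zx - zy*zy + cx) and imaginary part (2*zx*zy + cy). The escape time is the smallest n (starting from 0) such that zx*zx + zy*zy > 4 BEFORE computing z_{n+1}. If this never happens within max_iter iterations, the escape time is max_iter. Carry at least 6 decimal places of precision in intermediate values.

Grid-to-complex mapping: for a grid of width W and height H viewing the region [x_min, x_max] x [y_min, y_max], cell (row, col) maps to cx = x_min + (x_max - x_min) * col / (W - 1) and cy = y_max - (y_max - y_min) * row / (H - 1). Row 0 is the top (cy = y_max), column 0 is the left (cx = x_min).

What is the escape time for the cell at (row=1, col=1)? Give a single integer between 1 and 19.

z_0 = 0 + 0i, c = -0.1940 + 1.2588i
Iter 1: z = -0.1940 + 1.2588i, |z|^2 = 1.6221
Iter 2: z = -1.7408 + 0.7704i, |z|^2 = 3.6239
Iter 3: z = 2.2430 + -1.4233i, |z|^2 = 7.0569
Escaped at iteration 3

Answer: 3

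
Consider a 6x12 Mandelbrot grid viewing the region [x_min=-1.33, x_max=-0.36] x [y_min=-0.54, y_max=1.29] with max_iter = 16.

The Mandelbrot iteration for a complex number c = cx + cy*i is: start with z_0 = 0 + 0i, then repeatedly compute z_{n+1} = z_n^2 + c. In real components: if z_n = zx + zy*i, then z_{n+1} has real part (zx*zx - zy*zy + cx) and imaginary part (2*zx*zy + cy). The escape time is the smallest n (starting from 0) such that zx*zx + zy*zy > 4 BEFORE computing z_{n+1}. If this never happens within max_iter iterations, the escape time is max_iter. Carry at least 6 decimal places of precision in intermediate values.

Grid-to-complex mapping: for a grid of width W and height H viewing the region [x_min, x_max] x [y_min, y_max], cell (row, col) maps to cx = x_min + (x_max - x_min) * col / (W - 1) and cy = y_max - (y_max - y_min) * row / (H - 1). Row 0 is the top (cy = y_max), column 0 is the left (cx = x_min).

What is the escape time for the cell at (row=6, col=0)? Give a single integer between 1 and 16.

z_0 = 0 + 0i, c = -1.3300 + 0.2918i
Iter 1: z = -1.3300 + 0.2918i, |z|^2 = 1.8541
Iter 2: z = 0.3537 + -0.4844i, |z|^2 = 0.3598
Iter 3: z = -1.4395 + -0.0509i, |z|^2 = 2.0748
Iter 4: z = 0.7396 + 0.4384i, |z|^2 = 0.7392
Iter 5: z = -0.9751 + 0.9403i, |z|^2 = 1.8349
Iter 6: z = -1.2634 + -1.5419i, |z|^2 = 3.9735
Iter 7: z = -2.1114 + 4.1877i, |z|^2 = 21.9950
Escaped at iteration 7

Answer: 7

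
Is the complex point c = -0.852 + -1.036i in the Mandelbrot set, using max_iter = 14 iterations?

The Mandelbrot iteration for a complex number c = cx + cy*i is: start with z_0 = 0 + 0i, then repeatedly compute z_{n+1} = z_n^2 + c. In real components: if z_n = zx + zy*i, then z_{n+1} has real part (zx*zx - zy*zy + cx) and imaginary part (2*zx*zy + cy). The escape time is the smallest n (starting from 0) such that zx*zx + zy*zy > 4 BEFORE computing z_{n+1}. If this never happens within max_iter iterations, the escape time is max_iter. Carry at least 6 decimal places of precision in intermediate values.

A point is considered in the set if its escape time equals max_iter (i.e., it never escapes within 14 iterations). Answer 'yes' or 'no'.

z_0 = 0 + 0i, c = -0.8520 + -1.0360i
Iter 1: z = -0.8520 + -1.0360i, |z|^2 = 1.7992
Iter 2: z = -1.1994 + 0.7293i, |z|^2 = 1.9705
Iter 3: z = 0.0546 + -2.7855i, |z|^2 = 7.7622
Escaped at iteration 3

Answer: no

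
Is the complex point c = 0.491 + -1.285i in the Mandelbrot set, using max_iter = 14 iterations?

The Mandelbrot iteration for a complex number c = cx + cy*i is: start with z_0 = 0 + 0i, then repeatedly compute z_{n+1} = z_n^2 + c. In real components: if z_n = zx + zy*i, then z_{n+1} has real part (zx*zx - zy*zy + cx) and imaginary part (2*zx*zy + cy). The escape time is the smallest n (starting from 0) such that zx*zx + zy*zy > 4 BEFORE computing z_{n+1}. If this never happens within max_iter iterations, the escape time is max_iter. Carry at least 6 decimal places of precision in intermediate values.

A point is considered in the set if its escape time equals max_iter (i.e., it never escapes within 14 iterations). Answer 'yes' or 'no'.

Answer: no

Derivation:
z_0 = 0 + 0i, c = 0.4910 + -1.2850i
Iter 1: z = 0.4910 + -1.2850i, |z|^2 = 1.8923
Iter 2: z = -0.9191 + -2.5469i, |z|^2 = 7.3314
Escaped at iteration 2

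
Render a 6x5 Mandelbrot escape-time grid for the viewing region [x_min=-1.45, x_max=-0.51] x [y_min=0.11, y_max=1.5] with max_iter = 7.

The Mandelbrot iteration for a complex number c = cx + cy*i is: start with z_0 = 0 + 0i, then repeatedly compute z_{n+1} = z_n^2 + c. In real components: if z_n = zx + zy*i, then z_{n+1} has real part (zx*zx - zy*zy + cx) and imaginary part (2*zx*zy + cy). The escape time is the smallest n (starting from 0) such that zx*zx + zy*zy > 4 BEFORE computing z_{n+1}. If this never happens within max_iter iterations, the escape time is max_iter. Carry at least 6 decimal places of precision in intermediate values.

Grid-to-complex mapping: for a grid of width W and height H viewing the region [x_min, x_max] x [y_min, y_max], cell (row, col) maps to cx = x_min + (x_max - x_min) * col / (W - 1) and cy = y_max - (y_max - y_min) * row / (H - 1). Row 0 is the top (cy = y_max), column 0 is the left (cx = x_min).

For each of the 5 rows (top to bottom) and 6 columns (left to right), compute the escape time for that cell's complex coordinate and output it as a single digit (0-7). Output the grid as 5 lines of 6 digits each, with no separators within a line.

(row=0, col=0): c = -1.4500 + 1.5000i → escape time 1
(row=0, col=1): c = -1.2620 + 1.5000i → escape time 2
(row=0, col=2): c = -1.0740 + 1.5000i → escape time 2
(row=0, col=3): c = -0.8860 + 1.5000i → escape time 2
(row=0, col=4): c = -0.6980 + 1.5000i → escape time 2
(row=0, col=5): c = -0.5100 + 1.5000i → escape time 2
(row=1, col=0): c = -1.4500 + 1.1525i → escape time 2
(row=1, col=1): c = -1.2620 + 1.1525i → escape time 2
(row=1, col=2): c = -1.0740 + 1.1525i → escape time 3
(row=1, col=3): c = -0.8860 + 1.1525i → escape time 3
(row=1, col=4): c = -0.6980 + 1.1525i → escape time 3
(row=1, col=5): c = -0.5100 + 1.1525i → escape time 3
(row=2, col=0): c = -1.4500 + 0.8050i → escape time 3
(row=2, col=1): c = -1.2620 + 0.8050i → escape time 3
(row=2, col=2): c = -1.0740 + 0.8050i → escape time 3
(row=2, col=3): c = -0.8860 + 0.8050i → escape time 4
(row=2, col=4): c = -0.6980 + 0.8050i → escape time 4
(row=2, col=5): c = -0.5100 + 0.8050i → escape time 5
(row=3, col=0): c = -1.4500 + 0.4575i → escape time 3
(row=3, col=1): c = -1.2620 + 0.4575i → escape time 6
(row=3, col=2): c = -1.0740 + 0.4575i → escape time 5
(row=3, col=3): c = -0.8860 + 0.4575i → escape time 6
(row=3, col=4): c = -0.6980 + 0.4575i → escape time 7
(row=3, col=5): c = -0.5100 + 0.4575i → escape time 7
(row=4, col=0): c = -1.4500 + 0.1100i → escape time 7
(row=4, col=1): c = -1.2620 + 0.1100i → escape time 7
(row=4, col=2): c = -1.0740 + 0.1100i → escape time 7
(row=4, col=3): c = -0.8860 + 0.1100i → escape time 7
(row=4, col=4): c = -0.6980 + 0.1100i → escape time 7
(row=4, col=5): c = -0.5100 + 0.1100i → escape time 7

Answer: 122222
223333
333445
365677
777777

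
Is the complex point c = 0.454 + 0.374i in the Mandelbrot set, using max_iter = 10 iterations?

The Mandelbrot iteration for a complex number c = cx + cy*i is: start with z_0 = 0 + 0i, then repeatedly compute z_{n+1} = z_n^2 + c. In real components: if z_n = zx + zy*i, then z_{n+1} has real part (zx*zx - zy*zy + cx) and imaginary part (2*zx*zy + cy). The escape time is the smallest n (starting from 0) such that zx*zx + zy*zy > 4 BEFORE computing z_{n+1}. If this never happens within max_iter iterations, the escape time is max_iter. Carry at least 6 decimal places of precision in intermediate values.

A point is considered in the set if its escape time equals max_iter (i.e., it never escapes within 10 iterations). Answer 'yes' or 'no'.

z_0 = 0 + 0i, c = 0.4540 + 0.3740i
Iter 1: z = 0.4540 + 0.3740i, |z|^2 = 0.3460
Iter 2: z = 0.5202 + 0.7136i, |z|^2 = 0.7799
Iter 3: z = 0.2154 + 1.1165i, |z|^2 = 1.2929
Iter 4: z = -0.7461 + 0.8551i, |z|^2 = 1.2878
Iter 5: z = 0.2796 + -0.9019i, |z|^2 = 0.8916
Iter 6: z = -0.2813 + -0.1303i, |z|^2 = 0.0961
Iter 7: z = 0.5162 + 0.4473i, |z|^2 = 0.4665
Iter 8: z = 0.5204 + 0.8358i, |z|^2 = 0.9693
Iter 9: z = 0.0262 + 1.2438i, |z|^2 = 1.5478
Did not escape in 10 iterations → in set

Answer: yes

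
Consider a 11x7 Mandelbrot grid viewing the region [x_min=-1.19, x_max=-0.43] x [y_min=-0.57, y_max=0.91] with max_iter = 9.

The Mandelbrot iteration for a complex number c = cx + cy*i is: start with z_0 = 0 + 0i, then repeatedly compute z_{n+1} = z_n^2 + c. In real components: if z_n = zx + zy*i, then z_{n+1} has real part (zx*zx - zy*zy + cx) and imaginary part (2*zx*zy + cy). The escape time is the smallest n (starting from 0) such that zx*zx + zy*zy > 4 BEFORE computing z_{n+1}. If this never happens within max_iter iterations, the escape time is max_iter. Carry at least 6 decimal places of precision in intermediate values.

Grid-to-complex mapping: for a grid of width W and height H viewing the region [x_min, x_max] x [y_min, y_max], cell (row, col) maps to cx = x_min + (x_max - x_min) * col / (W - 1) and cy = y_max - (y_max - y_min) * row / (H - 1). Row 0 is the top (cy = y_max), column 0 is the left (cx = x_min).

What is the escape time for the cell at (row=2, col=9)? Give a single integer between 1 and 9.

Answer: 9

Derivation:
z_0 = 0 + 0i, c = -0.5060 + 0.4167i
Iter 1: z = -0.5060 + 0.4167i, |z|^2 = 0.4296
Iter 2: z = -0.4236 + -0.0050i, |z|^2 = 0.1794
Iter 3: z = -0.3266 + 0.4209i, |z|^2 = 0.2838
Iter 4: z = -0.5765 + 0.1417i, |z|^2 = 0.3524
Iter 5: z = -0.1938 + 0.2533i, |z|^2 = 0.1017
Iter 6: z = -0.5326 + 0.3185i, |z|^2 = 0.3851
Iter 7: z = -0.3238 + 0.0774i, |z|^2 = 0.1108
Iter 8: z = -0.4071 + 0.3666i, |z|^2 = 0.3001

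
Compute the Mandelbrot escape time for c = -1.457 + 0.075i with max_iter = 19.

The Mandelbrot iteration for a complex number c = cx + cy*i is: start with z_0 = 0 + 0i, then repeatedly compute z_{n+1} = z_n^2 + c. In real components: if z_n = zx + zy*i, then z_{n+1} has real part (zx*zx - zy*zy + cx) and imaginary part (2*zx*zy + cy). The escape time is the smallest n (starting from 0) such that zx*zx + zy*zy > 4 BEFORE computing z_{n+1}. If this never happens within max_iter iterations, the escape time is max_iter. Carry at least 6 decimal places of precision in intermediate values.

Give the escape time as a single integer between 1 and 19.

Answer: 9

Derivation:
z_0 = 0 + 0i, c = -1.4570 + 0.0750i
Iter 1: z = -1.4570 + 0.0750i, |z|^2 = 2.1285
Iter 2: z = 0.6602 + -0.1436i, |z|^2 = 0.4565
Iter 3: z = -1.0417 + -0.1146i, |z|^2 = 1.0983
Iter 4: z = -0.3850 + 0.3137i, |z|^2 = 0.2466
Iter 5: z = -1.4072 + -0.1665i, |z|^2 = 2.0079
Iter 6: z = 0.4955 + 0.5436i, |z|^2 = 0.5409
Iter 7: z = -1.5070 + 0.6136i, |z|^2 = 2.6476
Iter 8: z = 0.4375 + -1.7745i, |z|^2 = 3.3401
Iter 9: z = -4.4143 + -1.4776i, |z|^2 = 21.6692
Escaped at iteration 9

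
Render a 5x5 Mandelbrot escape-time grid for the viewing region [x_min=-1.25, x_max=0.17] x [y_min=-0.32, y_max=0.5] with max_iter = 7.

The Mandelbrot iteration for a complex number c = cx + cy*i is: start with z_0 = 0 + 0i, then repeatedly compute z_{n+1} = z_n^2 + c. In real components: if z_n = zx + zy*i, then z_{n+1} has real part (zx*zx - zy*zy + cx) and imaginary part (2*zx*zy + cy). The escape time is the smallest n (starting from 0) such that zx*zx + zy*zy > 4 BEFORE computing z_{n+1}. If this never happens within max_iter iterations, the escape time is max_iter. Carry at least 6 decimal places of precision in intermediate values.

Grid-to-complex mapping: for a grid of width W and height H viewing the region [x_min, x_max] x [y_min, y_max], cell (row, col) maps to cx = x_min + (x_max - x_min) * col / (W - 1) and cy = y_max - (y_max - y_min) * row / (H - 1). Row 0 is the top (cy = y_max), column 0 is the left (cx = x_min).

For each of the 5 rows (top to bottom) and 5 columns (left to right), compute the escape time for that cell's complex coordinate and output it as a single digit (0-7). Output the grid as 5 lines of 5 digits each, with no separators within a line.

(row=0, col=0): c = -1.2500 + 0.5000i → escape time 4
(row=0, col=1): c = -0.8950 + 0.5000i → escape time 5
(row=0, col=2): c = -0.5400 + 0.5000i → escape time 7
(row=0, col=3): c = -0.1850 + 0.5000i → escape time 7
(row=0, col=4): c = 0.1700 + 0.5000i → escape time 7
(row=1, col=0): c = -1.2500 + 0.2950i → escape time 7
(row=1, col=1): c = -0.8950 + 0.2950i → escape time 7
(row=1, col=2): c = -0.5400 + 0.2950i → escape time 7
(row=1, col=3): c = -0.1850 + 0.2950i → escape time 7
(row=1, col=4): c = 0.1700 + 0.2950i → escape time 7
(row=2, col=0): c = -1.2500 + 0.0900i → escape time 7
(row=2, col=1): c = -0.8950 + 0.0900i → escape time 7
(row=2, col=2): c = -0.5400 + 0.0900i → escape time 7
(row=2, col=3): c = -0.1850 + 0.0900i → escape time 7
(row=2, col=4): c = 0.1700 + 0.0900i → escape time 7
(row=3, col=0): c = -1.2500 + -0.1150i → escape time 7
(row=3, col=1): c = -0.8950 + -0.1150i → escape time 7
(row=3, col=2): c = -0.5400 + -0.1150i → escape time 7
(row=3, col=3): c = -0.1850 + -0.1150i → escape time 7
(row=3, col=4): c = 0.1700 + -0.1150i → escape time 7
(row=4, col=0): c = -1.2500 + -0.3200i → escape time 7
(row=4, col=1): c = -0.8950 + -0.3200i → escape time 7
(row=4, col=2): c = -0.5400 + -0.3200i → escape time 7
(row=4, col=3): c = -0.1850 + -0.3200i → escape time 7
(row=4, col=4): c = 0.1700 + -0.3200i → escape time 7

Answer: 45777
77777
77777
77777
77777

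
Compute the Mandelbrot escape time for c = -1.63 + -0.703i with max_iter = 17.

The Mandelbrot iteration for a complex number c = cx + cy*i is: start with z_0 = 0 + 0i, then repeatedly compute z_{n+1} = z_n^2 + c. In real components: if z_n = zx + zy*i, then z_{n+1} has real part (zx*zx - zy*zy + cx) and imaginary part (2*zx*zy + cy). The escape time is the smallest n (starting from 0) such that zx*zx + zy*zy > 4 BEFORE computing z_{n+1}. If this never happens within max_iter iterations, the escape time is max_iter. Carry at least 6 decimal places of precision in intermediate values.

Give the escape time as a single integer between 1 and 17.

z_0 = 0 + 0i, c = -1.6300 + -0.7030i
Iter 1: z = -1.6300 + -0.7030i, |z|^2 = 3.1511
Iter 2: z = 0.5327 + 1.5888i, |z|^2 = 2.8080
Iter 3: z = -3.8705 + 0.9897i, |z|^2 = 15.9599
Escaped at iteration 3

Answer: 3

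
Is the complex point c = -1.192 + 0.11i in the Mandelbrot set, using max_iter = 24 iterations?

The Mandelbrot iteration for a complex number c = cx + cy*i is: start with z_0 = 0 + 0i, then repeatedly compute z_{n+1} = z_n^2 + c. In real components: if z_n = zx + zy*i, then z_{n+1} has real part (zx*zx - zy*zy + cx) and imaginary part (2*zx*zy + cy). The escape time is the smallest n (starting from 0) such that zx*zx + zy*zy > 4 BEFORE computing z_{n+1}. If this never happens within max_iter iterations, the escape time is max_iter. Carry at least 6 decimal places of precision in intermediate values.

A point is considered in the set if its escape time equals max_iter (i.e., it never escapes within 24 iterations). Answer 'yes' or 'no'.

z_0 = 0 + 0i, c = -1.1920 + 0.1100i
Iter 1: z = -1.1920 + 0.1100i, |z|^2 = 1.4330
Iter 2: z = 0.2168 + -0.1522i, |z|^2 = 0.0702
Iter 3: z = -1.1682 + 0.0440i, |z|^2 = 1.3666
Iter 4: z = 0.1707 + 0.0072i, |z|^2 = 0.0292
Iter 5: z = -1.1629 + 0.1125i, |z|^2 = 1.3650
Iter 6: z = 0.1477 + -0.1516i, |z|^2 = 0.0448
Iter 7: z = -1.1932 + 0.0652i, |z|^2 = 1.4279
Iter 8: z = 0.2274 + -0.0457i, |z|^2 = 0.0538
Iter 9: z = -1.1424 + 0.0892i, |z|^2 = 1.3130
Iter 10: z = 0.1051 + -0.0939i, |z|^2 = 0.0199
Iter 11: z = -1.1898 + 0.0903i, |z|^2 = 1.4237
Iter 12: z = 0.2154 + -0.1048i, |z|^2 = 0.0574
Iter 13: z = -1.1566 + 0.0649i, |z|^2 = 1.3419
Iter 14: z = 0.1415 + -0.0400i, |z|^2 = 0.0216
Iter 15: z = -1.1736 + 0.0987i, |z|^2 = 1.3870
Iter 16: z = 0.1756 + -0.1216i, |z|^2 = 0.0456
Iter 17: z = -1.1760 + 0.0673i, |z|^2 = 1.3874
Iter 18: z = 0.1864 + -0.0483i, |z|^2 = 0.0371
Iter 19: z = -1.1596 + 0.0920i, |z|^2 = 1.3531
Iter 20: z = 0.1442 + -0.1034i, |z|^2 = 0.0315
Iter 21: z = -1.1819 + 0.0802i, |z|^2 = 1.4033
Iter 22: z = 0.1984 + -0.0795i, |z|^2 = 0.0457
Iter 23: z = -1.1589 + 0.0784i, |z|^2 = 1.3493
Did not escape in 24 iterations → in set

Answer: yes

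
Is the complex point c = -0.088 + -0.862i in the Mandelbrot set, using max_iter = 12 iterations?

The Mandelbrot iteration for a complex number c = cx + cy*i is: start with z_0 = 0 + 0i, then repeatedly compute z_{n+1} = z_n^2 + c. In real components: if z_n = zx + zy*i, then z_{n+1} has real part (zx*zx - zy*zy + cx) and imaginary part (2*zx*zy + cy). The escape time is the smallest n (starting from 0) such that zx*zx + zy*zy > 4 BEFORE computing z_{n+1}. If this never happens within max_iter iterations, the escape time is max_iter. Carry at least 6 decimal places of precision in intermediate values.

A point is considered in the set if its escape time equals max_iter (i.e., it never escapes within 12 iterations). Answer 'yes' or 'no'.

Answer: yes

Derivation:
z_0 = 0 + 0i, c = -0.0880 + -0.8620i
Iter 1: z = -0.0880 + -0.8620i, |z|^2 = 0.7508
Iter 2: z = -0.8233 + -0.7103i, |z|^2 = 1.1823
Iter 3: z = 0.0853 + 0.3076i, |z|^2 = 0.1019
Iter 4: z = -0.1753 + -0.8095i, |z|^2 = 0.6861
Iter 5: z = -0.7126 + -0.5782i, |z|^2 = 0.8421
Iter 6: z = 0.0855 + -0.0380i, |z|^2 = 0.0088
Iter 7: z = -0.0821 + -0.8685i, |z|^2 = 0.7610
Iter 8: z = -0.8356 + -0.7193i, |z|^2 = 1.2156
Iter 9: z = 0.0927 + 0.3401i, |z|^2 = 0.1243
Iter 10: z = -0.1951 + -0.7989i, |z|^2 = 0.6764
Iter 11: z = -0.6883 + -0.5503i, |z|^2 = 0.7765
Did not escape in 12 iterations → in set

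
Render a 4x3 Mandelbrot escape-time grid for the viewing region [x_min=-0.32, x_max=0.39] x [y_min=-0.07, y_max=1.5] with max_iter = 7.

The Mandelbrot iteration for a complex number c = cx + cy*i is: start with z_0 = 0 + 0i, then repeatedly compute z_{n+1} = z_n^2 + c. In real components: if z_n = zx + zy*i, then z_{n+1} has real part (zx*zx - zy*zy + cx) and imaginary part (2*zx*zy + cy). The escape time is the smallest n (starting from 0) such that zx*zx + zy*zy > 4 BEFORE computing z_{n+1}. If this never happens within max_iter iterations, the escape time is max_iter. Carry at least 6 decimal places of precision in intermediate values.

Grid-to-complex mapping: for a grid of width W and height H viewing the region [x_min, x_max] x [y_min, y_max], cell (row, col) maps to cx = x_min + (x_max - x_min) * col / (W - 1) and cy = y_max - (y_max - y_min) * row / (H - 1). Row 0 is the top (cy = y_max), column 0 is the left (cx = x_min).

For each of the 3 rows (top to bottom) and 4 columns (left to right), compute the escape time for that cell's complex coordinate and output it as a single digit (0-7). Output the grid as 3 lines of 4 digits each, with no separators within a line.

Answer: 2222
7775
7777

Derivation:
(row=0, col=0): c = -0.3200 + 1.5000i → escape time 2
(row=0, col=1): c = -0.0833 + 1.5000i → escape time 2
(row=0, col=2): c = 0.1533 + 1.5000i → escape time 2
(row=0, col=3): c = 0.3900 + 1.5000i → escape time 2
(row=1, col=0): c = -0.3200 + 0.7150i → escape time 7
(row=1, col=1): c = -0.0833 + 0.7150i → escape time 7
(row=1, col=2): c = 0.1533 + 0.7150i → escape time 7
(row=1, col=3): c = 0.3900 + 0.7150i → escape time 5
(row=2, col=0): c = -0.3200 + -0.0700i → escape time 7
(row=2, col=1): c = -0.0833 + -0.0700i → escape time 7
(row=2, col=2): c = 0.1533 + -0.0700i → escape time 7
(row=2, col=3): c = 0.3900 + -0.0700i → escape time 7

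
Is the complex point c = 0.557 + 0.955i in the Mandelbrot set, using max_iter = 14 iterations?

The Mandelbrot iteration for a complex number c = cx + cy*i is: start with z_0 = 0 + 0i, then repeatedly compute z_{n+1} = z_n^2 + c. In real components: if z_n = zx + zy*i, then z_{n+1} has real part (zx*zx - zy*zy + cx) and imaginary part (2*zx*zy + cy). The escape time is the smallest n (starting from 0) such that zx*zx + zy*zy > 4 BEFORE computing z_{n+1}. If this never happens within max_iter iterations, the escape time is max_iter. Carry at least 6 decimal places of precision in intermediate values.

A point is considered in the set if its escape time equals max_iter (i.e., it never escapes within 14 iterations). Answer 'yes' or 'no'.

Answer: no

Derivation:
z_0 = 0 + 0i, c = 0.5570 + 0.9550i
Iter 1: z = 0.5570 + 0.9550i, |z|^2 = 1.2223
Iter 2: z = -0.0448 + 2.0189i, |z|^2 = 4.0778
Escaped at iteration 2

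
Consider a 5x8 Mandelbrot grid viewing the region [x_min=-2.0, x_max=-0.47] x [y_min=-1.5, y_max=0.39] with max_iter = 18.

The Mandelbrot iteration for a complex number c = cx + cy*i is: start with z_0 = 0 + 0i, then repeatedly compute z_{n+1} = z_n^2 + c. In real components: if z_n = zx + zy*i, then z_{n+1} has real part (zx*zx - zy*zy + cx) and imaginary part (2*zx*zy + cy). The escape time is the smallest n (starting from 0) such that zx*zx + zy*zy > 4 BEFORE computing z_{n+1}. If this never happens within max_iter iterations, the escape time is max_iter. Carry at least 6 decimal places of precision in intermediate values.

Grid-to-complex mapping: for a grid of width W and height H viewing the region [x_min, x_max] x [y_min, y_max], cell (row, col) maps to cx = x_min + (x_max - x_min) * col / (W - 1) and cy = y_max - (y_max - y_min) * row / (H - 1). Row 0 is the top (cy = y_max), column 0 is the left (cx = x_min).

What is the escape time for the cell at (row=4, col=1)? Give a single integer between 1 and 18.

z_0 = 0 + 0i, c = -1.6175 + -0.6900i
Iter 1: z = -1.6175 + -0.6900i, |z|^2 = 3.0924
Iter 2: z = 0.5227 + 1.5422i, |z|^2 = 2.6514
Iter 3: z = -3.7225 + 0.9222i, |z|^2 = 14.7075
Escaped at iteration 3

Answer: 3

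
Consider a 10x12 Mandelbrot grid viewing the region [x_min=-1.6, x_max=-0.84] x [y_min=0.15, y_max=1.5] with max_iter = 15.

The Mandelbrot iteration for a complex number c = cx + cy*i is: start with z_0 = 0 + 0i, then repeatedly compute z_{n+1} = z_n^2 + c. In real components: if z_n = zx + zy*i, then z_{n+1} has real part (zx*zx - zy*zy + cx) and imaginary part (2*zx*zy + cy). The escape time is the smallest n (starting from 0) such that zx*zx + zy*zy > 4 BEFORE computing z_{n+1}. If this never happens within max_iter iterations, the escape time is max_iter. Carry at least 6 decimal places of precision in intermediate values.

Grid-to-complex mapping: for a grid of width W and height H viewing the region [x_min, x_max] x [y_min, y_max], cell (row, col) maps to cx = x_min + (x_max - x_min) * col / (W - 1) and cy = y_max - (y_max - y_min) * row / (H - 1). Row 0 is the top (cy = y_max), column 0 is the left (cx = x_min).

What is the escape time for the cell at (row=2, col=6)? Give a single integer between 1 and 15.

z_0 = 0 + 0i, c = -1.0933 + 1.2545i
Iter 1: z = -1.0933 + 1.2545i, |z|^2 = 2.7693
Iter 2: z = -1.4718 + -1.4887i, |z|^2 = 4.3826
Escaped at iteration 2

Answer: 2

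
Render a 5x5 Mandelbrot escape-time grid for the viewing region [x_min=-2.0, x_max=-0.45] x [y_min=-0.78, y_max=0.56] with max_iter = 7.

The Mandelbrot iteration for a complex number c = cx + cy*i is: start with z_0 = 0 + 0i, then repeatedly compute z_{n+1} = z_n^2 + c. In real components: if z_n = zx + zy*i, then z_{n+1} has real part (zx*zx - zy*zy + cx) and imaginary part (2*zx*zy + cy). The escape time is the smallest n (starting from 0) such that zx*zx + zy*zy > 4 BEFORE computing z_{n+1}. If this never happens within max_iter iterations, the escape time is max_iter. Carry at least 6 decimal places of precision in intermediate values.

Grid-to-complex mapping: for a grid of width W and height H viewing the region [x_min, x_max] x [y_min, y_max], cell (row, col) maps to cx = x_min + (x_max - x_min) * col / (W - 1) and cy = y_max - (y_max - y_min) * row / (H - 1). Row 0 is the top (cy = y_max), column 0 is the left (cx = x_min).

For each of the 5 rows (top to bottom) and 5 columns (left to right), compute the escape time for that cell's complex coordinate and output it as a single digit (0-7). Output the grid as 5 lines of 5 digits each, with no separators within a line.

Answer: 13457
15777
16777
13667
13346

Derivation:
(row=0, col=0): c = -2.0000 + 0.5600i → escape time 1
(row=0, col=1): c = -1.6125 + 0.5600i → escape time 3
(row=0, col=2): c = -1.2250 + 0.5600i → escape time 4
(row=0, col=3): c = -0.8375 + 0.5600i → escape time 5
(row=0, col=4): c = -0.4500 + 0.5600i → escape time 7
(row=1, col=0): c = -2.0000 + 0.2250i → escape time 1
(row=1, col=1): c = -1.6125 + 0.2250i → escape time 5
(row=1, col=2): c = -1.2250 + 0.2250i → escape time 7
(row=1, col=3): c = -0.8375 + 0.2250i → escape time 7
(row=1, col=4): c = -0.4500 + 0.2250i → escape time 7
(row=2, col=0): c = -2.0000 + -0.1100i → escape time 1
(row=2, col=1): c = -1.6125 + -0.1100i → escape time 6
(row=2, col=2): c = -1.2250 + -0.1100i → escape time 7
(row=2, col=3): c = -0.8375 + -0.1100i → escape time 7
(row=2, col=4): c = -0.4500 + -0.1100i → escape time 7
(row=3, col=0): c = -2.0000 + -0.4450i → escape time 1
(row=3, col=1): c = -1.6125 + -0.4450i → escape time 3
(row=3, col=2): c = -1.2250 + -0.4450i → escape time 6
(row=3, col=3): c = -0.8375 + -0.4450i → escape time 6
(row=3, col=4): c = -0.4500 + -0.4450i → escape time 7
(row=4, col=0): c = -2.0000 + -0.7800i → escape time 1
(row=4, col=1): c = -1.6125 + -0.7800i → escape time 3
(row=4, col=2): c = -1.2250 + -0.7800i → escape time 3
(row=4, col=3): c = -0.8375 + -0.7800i → escape time 4
(row=4, col=4): c = -0.4500 + -0.7800i → escape time 6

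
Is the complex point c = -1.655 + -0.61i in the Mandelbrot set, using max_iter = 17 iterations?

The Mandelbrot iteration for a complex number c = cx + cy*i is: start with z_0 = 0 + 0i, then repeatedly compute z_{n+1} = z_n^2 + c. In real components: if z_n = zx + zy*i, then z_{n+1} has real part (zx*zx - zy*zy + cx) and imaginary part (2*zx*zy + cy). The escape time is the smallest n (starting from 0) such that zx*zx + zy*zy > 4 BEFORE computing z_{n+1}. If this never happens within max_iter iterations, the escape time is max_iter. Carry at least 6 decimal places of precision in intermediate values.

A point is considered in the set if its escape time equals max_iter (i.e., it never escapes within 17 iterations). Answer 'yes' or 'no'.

Answer: no

Derivation:
z_0 = 0 + 0i, c = -1.6550 + -0.6100i
Iter 1: z = -1.6550 + -0.6100i, |z|^2 = 3.1111
Iter 2: z = 0.7119 + 1.4091i, |z|^2 = 2.4924
Iter 3: z = -3.1337 + 1.3963i, |z|^2 = 11.7700
Escaped at iteration 3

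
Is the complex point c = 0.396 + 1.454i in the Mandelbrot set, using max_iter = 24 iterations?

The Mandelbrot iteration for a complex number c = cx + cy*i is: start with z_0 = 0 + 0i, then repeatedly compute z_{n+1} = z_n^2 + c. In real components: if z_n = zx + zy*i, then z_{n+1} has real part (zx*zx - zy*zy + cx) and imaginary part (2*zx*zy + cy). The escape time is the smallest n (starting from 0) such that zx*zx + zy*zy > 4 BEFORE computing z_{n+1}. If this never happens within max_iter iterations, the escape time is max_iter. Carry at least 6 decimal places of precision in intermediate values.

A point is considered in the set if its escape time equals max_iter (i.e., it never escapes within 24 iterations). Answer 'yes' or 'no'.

z_0 = 0 + 0i, c = 0.3960 + 1.4540i
Iter 1: z = 0.3960 + 1.4540i, |z|^2 = 2.2709
Iter 2: z = -1.5613 + 2.6056i, |z|^2 = 9.2266
Escaped at iteration 2

Answer: no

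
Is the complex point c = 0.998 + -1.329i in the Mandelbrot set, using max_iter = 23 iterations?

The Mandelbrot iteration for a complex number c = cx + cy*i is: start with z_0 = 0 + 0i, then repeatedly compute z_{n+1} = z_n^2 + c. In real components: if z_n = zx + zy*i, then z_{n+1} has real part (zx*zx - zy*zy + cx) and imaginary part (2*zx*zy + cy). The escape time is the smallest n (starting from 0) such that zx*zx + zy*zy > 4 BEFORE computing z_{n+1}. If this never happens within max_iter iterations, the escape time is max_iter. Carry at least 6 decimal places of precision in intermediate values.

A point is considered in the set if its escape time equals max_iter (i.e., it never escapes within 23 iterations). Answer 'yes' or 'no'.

z_0 = 0 + 0i, c = 0.9980 + -1.3290i
Iter 1: z = 0.9980 + -1.3290i, |z|^2 = 2.7622
Iter 2: z = 0.2278 + -3.9817i, |z|^2 = 15.9057
Escaped at iteration 2

Answer: no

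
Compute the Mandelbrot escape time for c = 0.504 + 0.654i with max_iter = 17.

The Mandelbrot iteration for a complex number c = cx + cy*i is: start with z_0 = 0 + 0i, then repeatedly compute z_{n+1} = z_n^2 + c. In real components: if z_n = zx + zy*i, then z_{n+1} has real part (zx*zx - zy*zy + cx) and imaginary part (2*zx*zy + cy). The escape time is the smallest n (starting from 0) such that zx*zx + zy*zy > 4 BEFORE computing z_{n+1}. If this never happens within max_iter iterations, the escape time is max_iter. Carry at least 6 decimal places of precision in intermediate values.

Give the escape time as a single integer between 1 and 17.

z_0 = 0 + 0i, c = 0.5040 + 0.6540i
Iter 1: z = 0.5040 + 0.6540i, |z|^2 = 0.6817
Iter 2: z = 0.3303 + 1.3132i, |z|^2 = 1.8337
Iter 3: z = -1.1115 + 1.5215i, |z|^2 = 3.5504
Iter 4: z = -0.5756 + -2.7283i, |z|^2 = 7.7749
Escaped at iteration 4

Answer: 4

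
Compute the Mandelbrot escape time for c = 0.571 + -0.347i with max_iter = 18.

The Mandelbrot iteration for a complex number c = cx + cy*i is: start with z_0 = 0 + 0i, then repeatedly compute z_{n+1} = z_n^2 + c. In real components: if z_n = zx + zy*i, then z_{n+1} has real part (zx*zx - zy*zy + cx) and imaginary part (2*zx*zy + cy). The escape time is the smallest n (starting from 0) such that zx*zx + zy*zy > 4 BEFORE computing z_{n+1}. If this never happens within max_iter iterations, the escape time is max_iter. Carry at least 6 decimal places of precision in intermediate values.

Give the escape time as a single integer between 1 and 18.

Answer: 4

Derivation:
z_0 = 0 + 0i, c = 0.5710 + -0.3470i
Iter 1: z = 0.5710 + -0.3470i, |z|^2 = 0.4464
Iter 2: z = 0.7766 + -0.7433i, |z|^2 = 1.1556
Iter 3: z = 0.6217 + -1.5015i, |z|^2 = 2.6410
Iter 4: z = -1.2970 + -2.2140i, |z|^2 = 6.5838
Escaped at iteration 4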